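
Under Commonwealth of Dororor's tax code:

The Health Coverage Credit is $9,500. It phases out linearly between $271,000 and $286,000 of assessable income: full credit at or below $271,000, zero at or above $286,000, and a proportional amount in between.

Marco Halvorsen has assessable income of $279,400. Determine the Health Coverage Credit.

Health Coverage Credit: $279,400 is $8,400 into a $15,000 phase-out range, leaving 6,600/15,000 of the credit: $9,500 × 6,600/15,000 = $4,180.

$4,180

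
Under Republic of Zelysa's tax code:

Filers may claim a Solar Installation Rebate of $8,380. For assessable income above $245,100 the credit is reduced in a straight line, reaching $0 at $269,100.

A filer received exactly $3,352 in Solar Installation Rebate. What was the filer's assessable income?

$3,352 is 3,352/8,380 of the full $8,380, so 5,028/8,380 of the $24,000 range has been used: income = $245,100 + $24,000 × 5,028/8,380 = $259,500.

$259,500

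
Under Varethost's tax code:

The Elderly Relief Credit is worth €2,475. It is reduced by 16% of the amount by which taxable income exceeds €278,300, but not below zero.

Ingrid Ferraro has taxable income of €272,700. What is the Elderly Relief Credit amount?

€2,475

Elderly Relief Credit: €272,700 is at or below the €278,300 threshold, so the full €2,475 applies.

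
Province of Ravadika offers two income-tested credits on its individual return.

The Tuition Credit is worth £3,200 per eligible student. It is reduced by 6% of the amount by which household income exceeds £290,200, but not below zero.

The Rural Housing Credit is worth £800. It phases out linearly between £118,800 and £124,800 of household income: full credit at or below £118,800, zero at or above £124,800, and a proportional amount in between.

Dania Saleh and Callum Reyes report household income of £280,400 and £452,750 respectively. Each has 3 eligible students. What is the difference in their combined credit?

Dania (£280,400): Tuition Credit: base = 3 × £3,200 = £9,600. £280,400 is at or below the £290,200 threshold, so the full £9,600 applies. Rural Housing Credit: £280,400 is at or above £124,800, so the credit is £0. total £9,600 + £0 = £9,600
Callum (£452,750): Tuition Credit: base = 3 × £3,200 = £9,600. 6% of the £162,550 excess over £290,200 is £9,753 ≥ base, so the credit is £0. Rural Housing Credit: £452,750 is at or above £124,800, so the credit is £0. total £0 + £0 = £0
Difference: |£9,600 − £0| = £9,600.

£9,600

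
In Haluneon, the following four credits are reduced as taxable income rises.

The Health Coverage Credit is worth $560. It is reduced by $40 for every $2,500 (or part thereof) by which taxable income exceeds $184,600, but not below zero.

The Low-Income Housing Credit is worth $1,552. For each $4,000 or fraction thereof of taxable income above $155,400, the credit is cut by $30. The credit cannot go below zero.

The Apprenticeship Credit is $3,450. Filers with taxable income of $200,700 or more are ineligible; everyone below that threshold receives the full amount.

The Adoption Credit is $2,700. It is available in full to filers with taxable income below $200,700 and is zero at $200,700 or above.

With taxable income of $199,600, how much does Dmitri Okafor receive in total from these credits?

Health Coverage Credit: income exceeds $184,600 by $15,000, which is 6 full-or-partial $2,500 increments; reduction = 6 × $40 = $240, leaving $320.
Low-Income Housing Credit: income exceeds $155,400 by $44,200, which is 12 full-or-partial $4,000 increments; reduction = 12 × $30 = $360, leaving $1,192.
Apprenticeship Credit: $199,600 is below the $200,700 cutoff, so the full $3,450 applies.
Adoption Credit: $199,600 is below the $200,700 cutoff, so the full $2,700 applies.
Total: $320 + $1,192 + $3,450 + $2,700 = $7,662.

$7,662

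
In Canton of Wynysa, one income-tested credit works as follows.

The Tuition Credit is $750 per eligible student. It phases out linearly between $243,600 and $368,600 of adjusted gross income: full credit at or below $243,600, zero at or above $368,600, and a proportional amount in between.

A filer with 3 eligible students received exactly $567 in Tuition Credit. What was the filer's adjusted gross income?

$337,100

Full credit = 3 × $750 = $2,250.
$567 is 567/2,250 of the full $2,250, so 1,683/2,250 of the $125,000 range has been used: income = $243,600 + $125,000 × 1,683/2,250 = $337,100.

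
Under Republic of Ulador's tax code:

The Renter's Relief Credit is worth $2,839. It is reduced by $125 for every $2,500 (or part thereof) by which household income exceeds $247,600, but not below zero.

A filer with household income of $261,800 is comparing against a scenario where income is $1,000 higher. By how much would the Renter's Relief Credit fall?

$125

At $261,800 — income exceeds $247,600 by $14,200, which is 6 full-or-partial $2,500 increments; reduction = 6 × $125 = $750, leaving $2,089.
At $262,800 — income exceeds $247,600 by $15,200, which is 7 full-or-partial $2,500 increments; reduction = 7 × $125 = $875, leaving $1,964.
Lost: $2,089 − $1,964 = $125.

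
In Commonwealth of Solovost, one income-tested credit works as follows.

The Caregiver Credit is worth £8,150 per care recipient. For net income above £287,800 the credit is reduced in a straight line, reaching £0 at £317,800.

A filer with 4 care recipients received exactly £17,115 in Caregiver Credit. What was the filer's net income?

Full credit = 4 × £8,150 = £32,600.
£17,115 is 17,115/32,600 of the full £32,600, so 15,485/32,600 of the £30,000 range has been used: income = £287,800 + £30,000 × 15,485/32,600 = £302,050.

£302,050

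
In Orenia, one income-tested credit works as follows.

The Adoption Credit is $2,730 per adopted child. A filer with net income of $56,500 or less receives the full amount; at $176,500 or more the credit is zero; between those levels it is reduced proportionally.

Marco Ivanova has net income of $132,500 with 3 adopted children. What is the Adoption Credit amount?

Adoption Credit: base = 3 × $2,730 = $8,190. $132,500 is $76,000 into a $120,000 phase-out range, leaving 44,000/120,000 of the credit: $8,190 × 44,000/120,000 = $3,003.

$3,003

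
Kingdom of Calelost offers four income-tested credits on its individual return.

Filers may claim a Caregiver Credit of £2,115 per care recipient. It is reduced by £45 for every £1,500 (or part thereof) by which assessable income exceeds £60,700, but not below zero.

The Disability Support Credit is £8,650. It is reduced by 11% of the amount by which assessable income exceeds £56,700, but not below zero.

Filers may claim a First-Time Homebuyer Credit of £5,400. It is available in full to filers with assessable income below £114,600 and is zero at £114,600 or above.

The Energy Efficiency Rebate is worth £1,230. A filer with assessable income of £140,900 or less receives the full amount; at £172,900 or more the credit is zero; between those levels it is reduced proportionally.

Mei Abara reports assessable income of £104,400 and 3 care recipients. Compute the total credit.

Caregiver Credit: base = 3 × £2,115 = £6,345. income exceeds £60,700 by £43,700, which is 30 full-or-partial £1,500 increments; reduction = 30 × £45 = £1,350, leaving £4,995.
Disability Support Credit: 11% of the £47,700 excess over £56,700 is £5,247; credit = £8,650 − £5,247 = £3,403.
First-Time Homebuyer Credit: £104,400 is below the £114,600 cutoff, so the full £5,400 applies.
Energy Efficiency Rebate: £104,400 is at or below the £140,900 threshold, so the full £1,230 applies.
Total: £4,995 + £3,403 + £5,400 + £1,230 = £15,028.

£15,028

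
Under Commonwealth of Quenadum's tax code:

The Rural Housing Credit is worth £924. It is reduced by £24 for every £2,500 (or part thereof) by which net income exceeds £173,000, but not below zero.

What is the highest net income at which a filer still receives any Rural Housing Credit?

£268,000

After 38 increments the reduction is 38 × £24 = £912, leaving £12; one more increment wipes it out. Increment 38 ends at excess 38 × £2,500 = £95,000, so the highest qualifying income is £173,000 + £95,000 = £268,000.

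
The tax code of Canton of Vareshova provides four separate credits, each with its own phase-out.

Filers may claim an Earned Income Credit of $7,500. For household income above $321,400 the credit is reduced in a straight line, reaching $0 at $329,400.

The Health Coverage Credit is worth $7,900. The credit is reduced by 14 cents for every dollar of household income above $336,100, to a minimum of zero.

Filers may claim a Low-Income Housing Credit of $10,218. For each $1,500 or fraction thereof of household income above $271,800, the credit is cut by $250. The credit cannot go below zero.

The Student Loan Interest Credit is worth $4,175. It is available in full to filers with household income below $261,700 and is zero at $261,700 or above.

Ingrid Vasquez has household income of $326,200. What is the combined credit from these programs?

$11,868

Earned Income Credit: $326,200 is $4,800 into a $8,000 phase-out range, leaving 3,200/8,000 of the credit: $7,500 × 3,200/8,000 = $3,000.
Health Coverage Credit: $326,200 is at or below the $336,100 threshold, so the full $7,900 applies.
Low-Income Housing Credit: income exceeds $271,800 by $54,400, which is 37 full-or-partial $1,500 increments; reduction = 37 × $250 = $9,250, leaving $968.
Student Loan Interest Credit: $326,200 meets or exceeds the $261,700 cutoff, so the credit is $0.
Total: $3,000 + $7,900 + $968 + $0 = $11,868.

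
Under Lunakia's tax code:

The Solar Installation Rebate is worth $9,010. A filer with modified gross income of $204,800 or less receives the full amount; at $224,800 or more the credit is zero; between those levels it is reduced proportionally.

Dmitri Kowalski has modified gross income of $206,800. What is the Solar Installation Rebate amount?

$8,109

Solar Installation Rebate: $206,800 is $2,000 into a $20,000 phase-out range, leaving 18,000/20,000 of the credit: $9,010 × 18,000/20,000 = $8,109.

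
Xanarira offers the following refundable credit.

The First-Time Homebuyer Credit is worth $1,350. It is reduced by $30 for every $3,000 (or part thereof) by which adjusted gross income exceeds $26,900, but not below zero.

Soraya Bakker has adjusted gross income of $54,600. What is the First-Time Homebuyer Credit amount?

First-Time Homebuyer Credit: income exceeds $26,900 by $27,700, which is 10 full-or-partial $3,000 increments; reduction = 10 × $30 = $300, leaving $1,050.

$1,050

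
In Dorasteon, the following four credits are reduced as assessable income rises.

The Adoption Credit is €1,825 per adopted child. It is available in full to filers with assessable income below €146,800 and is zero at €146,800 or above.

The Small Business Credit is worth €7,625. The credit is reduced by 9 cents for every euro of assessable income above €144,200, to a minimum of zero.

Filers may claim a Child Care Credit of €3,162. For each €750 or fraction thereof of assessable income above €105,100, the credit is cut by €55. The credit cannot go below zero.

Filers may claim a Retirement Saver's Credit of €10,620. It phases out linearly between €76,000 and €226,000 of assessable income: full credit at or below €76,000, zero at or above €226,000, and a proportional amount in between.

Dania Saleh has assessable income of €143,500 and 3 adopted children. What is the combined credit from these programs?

Adoption Credit: base = 3 × €1,825 = €5,475. €143,500 is below the €146,800 cutoff, so the full €5,475 applies.
Small Business Credit: €143,500 is at or below the €144,200 threshold, so the full €7,625 applies.
Child Care Credit: income exceeds €105,100 by €38,400, which is 52 full-or-partial €750 increments; reduction = 52 × €55 = €2,860, leaving €302.
Retirement Saver's Credit: €143,500 is €67,500 into a €150,000 phase-out range, leaving 82,500/150,000 of the credit: €10,620 × 82,500/150,000 = €5,841.
Total: €5,475 + €7,625 + €302 + €5,841 = €19,243.

€19,243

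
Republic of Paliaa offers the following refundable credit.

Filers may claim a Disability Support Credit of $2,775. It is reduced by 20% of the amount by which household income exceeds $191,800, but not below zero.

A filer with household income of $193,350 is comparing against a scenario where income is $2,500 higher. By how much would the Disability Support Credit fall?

$500

At $193,350 — 20% of the $1,550 excess over $191,800 is $310; credit = $2,775 − $310 = $2,465.
At $195,850 — 20% of the $4,050 excess over $191,800 is $810; credit = $2,775 − $810 = $1,965.
Lost: $2,465 − $1,965 = $500.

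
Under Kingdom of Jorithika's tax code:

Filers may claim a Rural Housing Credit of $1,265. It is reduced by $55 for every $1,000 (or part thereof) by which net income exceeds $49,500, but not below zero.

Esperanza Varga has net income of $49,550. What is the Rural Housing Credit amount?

Rural Housing Credit: income exceeds $49,500 by $50, which is 1 full-or-partial $1,000 increment; reduction = 1 × $55 = $55, leaving $1,210.

$1,210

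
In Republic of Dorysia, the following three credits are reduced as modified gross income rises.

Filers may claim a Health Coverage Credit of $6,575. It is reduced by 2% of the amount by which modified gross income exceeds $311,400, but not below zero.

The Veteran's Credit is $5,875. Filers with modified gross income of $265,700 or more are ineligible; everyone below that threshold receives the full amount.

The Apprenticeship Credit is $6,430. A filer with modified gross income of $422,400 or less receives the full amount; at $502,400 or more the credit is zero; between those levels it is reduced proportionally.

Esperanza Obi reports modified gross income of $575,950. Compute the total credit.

$1,284

Health Coverage Credit: 2% of the $264,550 excess over $311,400 is $5,291; credit = $6,575 − $5,291 = $1,284.
Veteran's Credit: $575,950 meets or exceeds the $265,700 cutoff, so the credit is $0.
Apprenticeship Credit: $575,950 is at or above $502,400, so the credit is $0.
Total: $1,284 + $0 + $0 = $1,284.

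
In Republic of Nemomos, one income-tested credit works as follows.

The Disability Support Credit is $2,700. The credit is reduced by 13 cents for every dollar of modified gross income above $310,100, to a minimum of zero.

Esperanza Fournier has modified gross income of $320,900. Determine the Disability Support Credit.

$1,296

Disability Support Credit: 13% of the $10,800 excess over $310,100 is $1,404; credit = $2,700 − $1,404 = $1,296.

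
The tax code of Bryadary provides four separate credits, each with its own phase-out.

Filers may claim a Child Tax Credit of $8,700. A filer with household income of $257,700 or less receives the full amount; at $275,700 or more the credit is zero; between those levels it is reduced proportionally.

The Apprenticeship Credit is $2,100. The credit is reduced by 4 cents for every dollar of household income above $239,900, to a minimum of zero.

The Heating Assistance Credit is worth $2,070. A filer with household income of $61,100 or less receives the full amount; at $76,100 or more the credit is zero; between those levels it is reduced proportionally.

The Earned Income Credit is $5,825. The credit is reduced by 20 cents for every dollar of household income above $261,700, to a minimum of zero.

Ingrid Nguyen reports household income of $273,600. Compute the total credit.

$5,212

Child Tax Credit: $273,600 is $15,900 into a $18,000 phase-out range, leaving 2,100/18,000 of the credit: $8,700 × 2,100/18,000 = $1,015.
Apprenticeship Credit: 4% of the $33,700 excess over $239,900 is $1,348; credit = $2,100 − $1,348 = $752.
Heating Assistance Credit: $273,600 is at or above $76,100, so the credit is $0.
Earned Income Credit: 20% of the $11,900 excess over $261,700 is $2,380; credit = $5,825 − $2,380 = $3,445.
Total: $1,015 + $752 + $0 + $3,445 = $5,212.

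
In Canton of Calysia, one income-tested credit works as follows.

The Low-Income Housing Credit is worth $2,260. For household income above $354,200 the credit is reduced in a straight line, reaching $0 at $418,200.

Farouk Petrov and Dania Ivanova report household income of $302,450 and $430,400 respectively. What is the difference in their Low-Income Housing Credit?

$2,260

Farouk ($302,450): Low-Income Housing Credit: $302,450 is at or below the $354,200 threshold, so the full $2,260 applies.
Dania ($430,400): Low-Income Housing Credit: $430,400 is at or above $418,200, so the credit is $0.
Difference: |$2,260 − $0| = $2,260.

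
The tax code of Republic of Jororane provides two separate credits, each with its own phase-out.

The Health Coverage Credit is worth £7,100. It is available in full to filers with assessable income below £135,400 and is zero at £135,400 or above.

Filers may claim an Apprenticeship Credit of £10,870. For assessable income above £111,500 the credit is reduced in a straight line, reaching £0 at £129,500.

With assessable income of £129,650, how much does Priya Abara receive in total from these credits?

£7,100

Health Coverage Credit: £129,650 is below the £135,400 cutoff, so the full £7,100 applies.
Apprenticeship Credit: £129,650 is at or above £129,500, so the credit is £0.
Total: £7,100 + £0 = £7,100.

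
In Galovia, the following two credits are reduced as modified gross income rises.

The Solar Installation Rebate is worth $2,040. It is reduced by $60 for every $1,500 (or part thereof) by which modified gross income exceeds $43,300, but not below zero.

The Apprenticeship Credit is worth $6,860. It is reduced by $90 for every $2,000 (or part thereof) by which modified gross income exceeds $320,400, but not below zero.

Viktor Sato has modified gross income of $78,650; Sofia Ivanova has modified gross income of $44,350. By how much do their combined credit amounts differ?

$1,380

Viktor ($78,650): Solar Installation Rebate: income exceeds $43,300 by $35,350, which is 24 full-or-partial $1,500 increments; reduction = 24 × $60 = $1,440, leaving $600. Apprenticeship Credit: $78,650 is at or below the $320,400 threshold, so the full $6,860 applies. total $600 + $6,860 = $7,460
Sofia ($44,350): Solar Installation Rebate: income exceeds $43,300 by $1,050, which is 1 full-or-partial $1,500 increment; reduction = 1 × $60 = $60, leaving $1,980. Apprenticeship Credit: $44,350 is at or below the $320,400 threshold, so the full $6,860 applies. total $1,980 + $6,860 = $8,840
Difference: |$7,460 − $8,840| = $1,380.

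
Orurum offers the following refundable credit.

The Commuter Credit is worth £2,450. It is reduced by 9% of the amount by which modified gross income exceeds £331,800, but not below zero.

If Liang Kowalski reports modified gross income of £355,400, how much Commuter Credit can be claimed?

£326

Commuter Credit: 9% of the £23,600 excess over £331,800 is £2,124; credit = £2,450 − £2,124 = £326.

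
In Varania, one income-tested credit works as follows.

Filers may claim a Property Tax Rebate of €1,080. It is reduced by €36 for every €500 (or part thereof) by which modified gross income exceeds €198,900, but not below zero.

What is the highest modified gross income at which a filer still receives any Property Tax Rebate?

After 29 increments the reduction is 29 × €36 = €1,044, leaving €36; one more increment wipes it out. Increment 29 ends at excess 29 × €500 = €14,500, so the highest qualifying income is €198,900 + €14,500 = €213,400.

€213,400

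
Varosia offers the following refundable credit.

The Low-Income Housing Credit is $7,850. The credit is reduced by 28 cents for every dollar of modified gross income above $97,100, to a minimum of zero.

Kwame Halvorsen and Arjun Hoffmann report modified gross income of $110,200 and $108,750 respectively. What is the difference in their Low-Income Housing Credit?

$406

Kwame ($110,200): Low-Income Housing Credit: 28% of the $13,100 excess over $97,100 is $3,668; credit = $7,850 − $3,668 = $4,182.
Arjun ($108,750): Low-Income Housing Credit: 28% of the $11,650 excess over $97,100 is $3,262; credit = $7,850 − $3,262 = $4,588.
Difference: |$4,182 − $4,588| = $406.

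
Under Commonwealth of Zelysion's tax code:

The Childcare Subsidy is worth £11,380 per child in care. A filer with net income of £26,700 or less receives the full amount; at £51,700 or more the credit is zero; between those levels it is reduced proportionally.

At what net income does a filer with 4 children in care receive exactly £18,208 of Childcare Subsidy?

£41,700

Full credit = 4 × £11,380 = £45,520.
£18,208 is 18,208/45,520 of the full £45,520, so 27,312/45,520 of the £25,000 range has been used: income = £26,700 + £25,000 × 27,312/45,520 = £41,700.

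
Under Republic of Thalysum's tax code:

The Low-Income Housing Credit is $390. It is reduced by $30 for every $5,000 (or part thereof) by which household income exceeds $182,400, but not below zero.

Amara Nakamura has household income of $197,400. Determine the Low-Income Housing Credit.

$300

Low-Income Housing Credit: income exceeds $182,400 by $15,000, which is 3 full-or-partial $5,000 increments; reduction = 3 × $30 = $90, leaving $300.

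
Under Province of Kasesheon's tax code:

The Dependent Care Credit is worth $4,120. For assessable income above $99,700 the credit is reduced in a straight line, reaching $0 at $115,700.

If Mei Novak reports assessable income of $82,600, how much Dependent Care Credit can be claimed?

$4,120

Dependent Care Credit: $82,600 is at or below the $99,700 threshold, so the full $4,120 applies.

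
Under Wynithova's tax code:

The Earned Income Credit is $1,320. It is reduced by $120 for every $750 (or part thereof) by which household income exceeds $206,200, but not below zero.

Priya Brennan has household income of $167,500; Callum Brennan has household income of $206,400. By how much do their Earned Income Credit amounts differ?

$120

Priya ($167,500): Earned Income Credit: $167,500 is at or below the $206,200 threshold, so the full $1,320 applies.
Callum ($206,400): Earned Income Credit: income exceeds $206,200 by $200, which is 1 full-or-partial $750 increment; reduction = 1 × $120 = $120, leaving $1,200.
Difference: |$1,320 − $1,200| = $120.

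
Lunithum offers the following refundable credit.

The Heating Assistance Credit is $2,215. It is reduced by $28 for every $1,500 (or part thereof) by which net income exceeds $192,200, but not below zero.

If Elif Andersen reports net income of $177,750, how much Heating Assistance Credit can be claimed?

Heating Assistance Credit: $177,750 is at or below the $192,200 threshold, so the full $2,215 applies.

$2,215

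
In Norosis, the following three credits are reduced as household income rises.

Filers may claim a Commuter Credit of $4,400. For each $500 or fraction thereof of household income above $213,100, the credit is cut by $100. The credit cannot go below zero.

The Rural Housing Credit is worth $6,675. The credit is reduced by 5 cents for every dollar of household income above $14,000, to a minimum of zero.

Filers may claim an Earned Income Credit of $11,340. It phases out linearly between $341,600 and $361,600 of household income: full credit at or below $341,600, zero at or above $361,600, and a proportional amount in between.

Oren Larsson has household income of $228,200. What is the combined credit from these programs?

$12,640

Commuter Credit: income exceeds $213,100 by $15,100, which is 31 full-or-partial $500 increments; reduction = 31 × $100 = $3,100, leaving $1,300.
Rural Housing Credit: 5% of the $214,200 excess over $14,000 is $10,710 ≥ base, so the credit is $0.
Earned Income Credit: $228,200 is at or below the $341,600 threshold, so the full $11,340 applies.
Total: $1,300 + $0 + $11,340 = $12,640.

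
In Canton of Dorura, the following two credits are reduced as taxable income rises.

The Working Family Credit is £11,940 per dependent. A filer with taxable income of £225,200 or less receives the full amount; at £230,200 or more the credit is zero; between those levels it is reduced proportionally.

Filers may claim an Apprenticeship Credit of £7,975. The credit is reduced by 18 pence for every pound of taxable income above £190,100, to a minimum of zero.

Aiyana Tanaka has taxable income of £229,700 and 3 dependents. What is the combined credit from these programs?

£4,429

Working Family Credit: base = 3 × £11,940 = £35,820. £229,700 is £4,500 into a £5,000 phase-out range, leaving 500/5,000 of the credit: £35,820 × 500/5,000 = £3,582.
Apprenticeship Credit: 18% of the £39,600 excess over £190,100 is £7,128; credit = £7,975 − £7,128 = £847.
Total: £3,582 + £847 = £4,429.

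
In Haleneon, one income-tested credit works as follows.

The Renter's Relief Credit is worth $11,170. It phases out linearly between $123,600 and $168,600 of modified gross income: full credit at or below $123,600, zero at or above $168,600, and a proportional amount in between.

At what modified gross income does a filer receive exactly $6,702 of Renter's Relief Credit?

$6,702 is 6,702/11,170 of the full $11,170, so 4,468/11,170 of the $45,000 range has been used: income = $123,600 + $45,000 × 4,468/11,170 = $141,600.

$141,600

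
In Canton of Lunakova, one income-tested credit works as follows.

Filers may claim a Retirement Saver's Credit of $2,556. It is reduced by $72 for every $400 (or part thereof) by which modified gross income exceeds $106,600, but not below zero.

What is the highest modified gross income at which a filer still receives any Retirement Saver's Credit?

$120,600

After 35 increments the reduction is 35 × $72 = $2,520, leaving $36; one more increment wipes it out. Increment 35 ends at excess 35 × $400 = $14,000, so the highest qualifying income is $106,600 + $14,000 = $120,600.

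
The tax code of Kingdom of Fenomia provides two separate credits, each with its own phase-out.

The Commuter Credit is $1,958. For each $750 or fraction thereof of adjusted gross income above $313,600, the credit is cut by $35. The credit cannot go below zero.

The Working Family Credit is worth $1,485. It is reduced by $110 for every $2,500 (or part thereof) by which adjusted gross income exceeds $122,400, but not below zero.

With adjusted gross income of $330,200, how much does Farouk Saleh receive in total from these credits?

$1,153

Commuter Credit: income exceeds $313,600 by $16,600, which is 23 full-or-partial $750 increments; reduction = 23 × $35 = $805, leaving $1,153.
Working Family Credit: income exceeds $122,400 by $207,800 → 84 increments × $110 = $9,240 ≥ base, so the credit is $0.
Total: $1,153 + $0 = $1,153.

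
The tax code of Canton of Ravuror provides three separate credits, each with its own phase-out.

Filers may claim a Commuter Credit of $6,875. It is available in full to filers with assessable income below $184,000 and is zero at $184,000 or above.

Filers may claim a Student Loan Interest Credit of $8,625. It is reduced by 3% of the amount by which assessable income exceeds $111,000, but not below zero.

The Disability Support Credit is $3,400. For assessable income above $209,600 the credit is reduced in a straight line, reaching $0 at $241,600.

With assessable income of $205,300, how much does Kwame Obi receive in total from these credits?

Commuter Credit: $205,300 meets or exceeds the $184,000 cutoff, so the credit is $0.
Student Loan Interest Credit: 3% of the $94,300 excess over $111,000 is $2,829; credit = $8,625 − $2,829 = $5,796.
Disability Support Credit: $205,300 is at or below the $209,600 threshold, so the full $3,400 applies.
Total: $0 + $5,796 + $3,400 = $9,196.

$9,196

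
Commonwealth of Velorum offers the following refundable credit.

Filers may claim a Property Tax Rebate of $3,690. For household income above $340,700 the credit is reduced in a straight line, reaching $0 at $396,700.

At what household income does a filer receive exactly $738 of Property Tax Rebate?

$738 is 738/3,690 of the full $3,690, so 2,952/3,690 of the $56,000 range has been used: income = $340,700 + $56,000 × 2,952/3,690 = $385,500.

$385,500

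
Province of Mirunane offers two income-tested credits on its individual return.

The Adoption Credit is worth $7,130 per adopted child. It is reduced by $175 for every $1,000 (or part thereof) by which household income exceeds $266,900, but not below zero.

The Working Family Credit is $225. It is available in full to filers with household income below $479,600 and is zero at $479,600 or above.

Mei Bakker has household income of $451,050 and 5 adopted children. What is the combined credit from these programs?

Adoption Credit: base = 5 × $7,130 = $35,650. income exceeds $266,900 by $184,150, which is 185 full-or-partial $1,000 increments; reduction = 185 × $175 = $32,375, leaving $3,275.
Working Family Credit: $451,050 is below the $479,600 cutoff, so the full $225 applies.
Total: $3,275 + $225 = $3,500.

$3,500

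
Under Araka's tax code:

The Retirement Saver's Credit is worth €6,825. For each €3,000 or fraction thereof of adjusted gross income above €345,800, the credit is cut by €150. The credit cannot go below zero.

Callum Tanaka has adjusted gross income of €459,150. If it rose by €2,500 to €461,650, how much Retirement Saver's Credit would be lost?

€150

At €459,150 — income exceeds €345,800 by €113,350, which is 38 full-or-partial €3,000 increments; reduction = 38 × €150 = €5,700, leaving €1,125.
At €461,650 — income exceeds €345,800 by €115,850, which is 39 full-or-partial €3,000 increments; reduction = 39 × €150 = €5,850, leaving €975.
Lost: €1,125 − €975 = €150.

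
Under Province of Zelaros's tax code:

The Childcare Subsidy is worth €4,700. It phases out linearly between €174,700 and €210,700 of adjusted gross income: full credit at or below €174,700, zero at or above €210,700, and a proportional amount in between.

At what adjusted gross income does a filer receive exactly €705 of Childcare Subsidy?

€705 is 705/4,700 of the full €4,700, so 3,995/4,700 of the €36,000 range has been used: income = €174,700 + €36,000 × 3,995/4,700 = €205,300.

€205,300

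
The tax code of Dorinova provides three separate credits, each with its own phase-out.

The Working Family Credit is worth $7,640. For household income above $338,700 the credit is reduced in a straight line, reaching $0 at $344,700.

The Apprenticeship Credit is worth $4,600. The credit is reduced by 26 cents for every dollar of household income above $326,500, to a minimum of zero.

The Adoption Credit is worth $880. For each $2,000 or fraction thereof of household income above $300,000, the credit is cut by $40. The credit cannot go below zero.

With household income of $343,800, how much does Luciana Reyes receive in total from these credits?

$1,248

Working Family Credit: $343,800 is $5,100 into a $6,000 phase-out range, leaving 900/6,000 of the credit: $7,640 × 900/6,000 = $1,146.
Apprenticeship Credit: 26% of the $17,300 excess over $326,500 is $4,498; credit = $4,600 − $4,498 = $102.
Adoption Credit: income exceeds $300,000 by $43,800 → 22 increments × $40 = $880 ≥ base, so the credit is $0.
Total: $1,146 + $102 + $0 = $1,248.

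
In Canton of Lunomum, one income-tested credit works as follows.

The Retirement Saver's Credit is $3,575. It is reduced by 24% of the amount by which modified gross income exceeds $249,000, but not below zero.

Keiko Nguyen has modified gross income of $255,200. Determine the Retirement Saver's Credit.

Retirement Saver's Credit: 24% of the $6,200 excess over $249,000 is $1,488; credit = $3,575 − $1,488 = $2,087.

$2,087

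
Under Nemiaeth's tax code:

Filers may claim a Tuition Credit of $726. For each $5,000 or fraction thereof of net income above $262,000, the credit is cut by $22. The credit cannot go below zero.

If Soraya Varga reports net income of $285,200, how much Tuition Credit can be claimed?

Tuition Credit: income exceeds $262,000 by $23,200, which is 5 full-or-partial $5,000 increments; reduction = 5 × $22 = $110, leaving $616.

$616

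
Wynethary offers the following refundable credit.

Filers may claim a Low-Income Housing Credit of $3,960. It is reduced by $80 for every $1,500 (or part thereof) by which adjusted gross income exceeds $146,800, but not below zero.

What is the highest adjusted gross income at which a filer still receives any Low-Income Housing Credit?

$220,300

After 49 increments the reduction is 49 × $80 = $3,920, leaving $40; one more increment wipes it out. Increment 49 ends at excess 49 × $1,500 = $73,500, so the highest qualifying income is $146,800 + $73,500 = $220,300.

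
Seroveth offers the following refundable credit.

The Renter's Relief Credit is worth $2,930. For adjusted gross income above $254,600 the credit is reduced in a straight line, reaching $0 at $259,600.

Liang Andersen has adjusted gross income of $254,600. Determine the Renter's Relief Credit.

$2,930

Renter's Relief Credit: $254,600 is at or below the $254,600 threshold, so the full $2,930 applies.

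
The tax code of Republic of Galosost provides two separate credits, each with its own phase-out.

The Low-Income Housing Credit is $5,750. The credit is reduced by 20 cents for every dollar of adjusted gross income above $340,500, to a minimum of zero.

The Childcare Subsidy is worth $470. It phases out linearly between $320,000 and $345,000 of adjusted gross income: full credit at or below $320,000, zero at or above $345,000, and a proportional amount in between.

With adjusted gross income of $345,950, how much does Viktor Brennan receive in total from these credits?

$4,660

Low-Income Housing Credit: 20% of the $5,450 excess over $340,500 is $1,090; credit = $5,750 − $1,090 = $4,660.
Childcare Subsidy: $345,950 is at or above $345,000, so the credit is $0.
Total: $4,660 + $0 = $4,660.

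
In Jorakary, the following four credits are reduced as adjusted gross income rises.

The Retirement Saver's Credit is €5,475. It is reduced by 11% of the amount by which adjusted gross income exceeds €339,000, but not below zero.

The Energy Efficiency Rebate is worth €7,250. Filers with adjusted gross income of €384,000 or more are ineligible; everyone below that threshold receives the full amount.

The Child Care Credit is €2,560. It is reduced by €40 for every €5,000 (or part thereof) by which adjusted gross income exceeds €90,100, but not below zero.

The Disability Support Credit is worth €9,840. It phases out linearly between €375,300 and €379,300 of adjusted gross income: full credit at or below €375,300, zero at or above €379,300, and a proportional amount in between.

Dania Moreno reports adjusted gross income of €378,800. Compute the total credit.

€9,817

Retirement Saver's Credit: 11% of the €39,800 excess over €339,000 is €4,378; credit = €5,475 − €4,378 = €1,097.
Energy Efficiency Rebate: €378,800 is below the €384,000 cutoff, so the full €7,250 applies.
Child Care Credit: income exceeds €90,100 by €288,700, which is 58 full-or-partial €5,000 increments; reduction = 58 × €40 = €2,320, leaving €240.
Disability Support Credit: €378,800 is €3,500 into a €4,000 phase-out range, leaving 500/4,000 of the credit: €9,840 × 500/4,000 = €1,230.
Total: €1,097 + €7,250 + €240 + €1,230 = €9,817.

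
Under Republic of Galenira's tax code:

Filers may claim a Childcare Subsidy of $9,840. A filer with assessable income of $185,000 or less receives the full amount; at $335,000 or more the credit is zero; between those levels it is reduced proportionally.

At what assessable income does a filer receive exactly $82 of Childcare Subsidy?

$82 is 82/9,840 of the full $9,840, so 9,758/9,840 of the $150,000 range has been used: income = $185,000 + $150,000 × 9,758/9,840 = $333,750.

$333,750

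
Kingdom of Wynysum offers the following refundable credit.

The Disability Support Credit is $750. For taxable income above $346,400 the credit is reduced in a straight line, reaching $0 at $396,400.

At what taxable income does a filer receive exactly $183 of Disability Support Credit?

$183 is 183/750 of the full $750, so 567/750 of the $50,000 range has been used: income = $346,400 + $50,000 × 567/750 = $384,200.

$384,200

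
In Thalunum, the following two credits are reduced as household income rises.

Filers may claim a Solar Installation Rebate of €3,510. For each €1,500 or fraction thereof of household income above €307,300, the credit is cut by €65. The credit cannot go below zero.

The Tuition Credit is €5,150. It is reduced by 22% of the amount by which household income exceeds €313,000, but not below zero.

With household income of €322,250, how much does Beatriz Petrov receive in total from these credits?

€5,975

Solar Installation Rebate: income exceeds €307,300 by €14,950, which is 10 full-or-partial €1,500 increments; reduction = 10 × €65 = €650, leaving €2,860.
Tuition Credit: 22% of the €9,250 excess over €313,000 is €2,035; credit = €5,150 − €2,035 = €3,115.
Total: €2,860 + €3,115 = €5,975.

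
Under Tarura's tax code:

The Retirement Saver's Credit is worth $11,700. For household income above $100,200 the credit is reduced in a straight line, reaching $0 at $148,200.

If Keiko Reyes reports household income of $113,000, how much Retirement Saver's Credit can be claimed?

Retirement Saver's Credit: $113,000 is $12,800 into a $48,000 phase-out range, leaving 35,200/48,000 of the credit: $11,700 × 35,200/48,000 = $8,580.

$8,580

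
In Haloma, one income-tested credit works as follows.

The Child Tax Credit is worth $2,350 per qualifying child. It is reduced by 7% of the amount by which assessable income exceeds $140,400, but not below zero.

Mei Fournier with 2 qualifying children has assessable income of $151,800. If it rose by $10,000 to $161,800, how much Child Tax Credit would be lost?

At $151,800 — base = 2 × $2,350 = $4,700. 7% of the $11,400 excess over $140,400 is $798; credit = $4,700 − $798 = $3,902.
At $161,800 — base = 2 × $2,350 = $4,700. 7% of the $21,400 excess over $140,400 is $1,498; credit = $4,700 − $1,498 = $3,202.
Lost: $3,902 − $3,202 = $700.

$700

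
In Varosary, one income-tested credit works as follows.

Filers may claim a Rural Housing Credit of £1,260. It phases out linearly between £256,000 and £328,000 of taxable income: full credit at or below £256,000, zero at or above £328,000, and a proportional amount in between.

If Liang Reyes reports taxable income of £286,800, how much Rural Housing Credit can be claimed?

Rural Housing Credit: £286,800 is £30,800 into a £72,000 phase-out range, leaving 41,200/72,000 of the credit: £1,260 × 41,200/72,000 = £721.

£721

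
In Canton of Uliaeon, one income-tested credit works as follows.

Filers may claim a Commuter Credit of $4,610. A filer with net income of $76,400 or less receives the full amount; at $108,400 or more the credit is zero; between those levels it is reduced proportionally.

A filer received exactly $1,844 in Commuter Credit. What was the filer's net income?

$1,844 is 1,844/4,610 of the full $4,610, so 2,766/4,610 of the $32,000 range has been used: income = $76,400 + $32,000 × 2,766/4,610 = $95,600.

$95,600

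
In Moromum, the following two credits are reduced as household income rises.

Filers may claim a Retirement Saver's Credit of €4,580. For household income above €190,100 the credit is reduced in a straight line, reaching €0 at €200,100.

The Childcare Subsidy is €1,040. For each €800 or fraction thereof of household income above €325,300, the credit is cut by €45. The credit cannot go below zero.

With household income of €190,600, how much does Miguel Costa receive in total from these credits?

Retirement Saver's Credit: €190,600 is €500 into a €10,000 phase-out range, leaving 9,500/10,000 of the credit: €4,580 × 9,500/10,000 = €4,351.
Childcare Subsidy: €190,600 is at or below the €325,300 threshold, so the full €1,040 applies.
Total: €4,351 + €1,040 = €5,391.

€5,391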